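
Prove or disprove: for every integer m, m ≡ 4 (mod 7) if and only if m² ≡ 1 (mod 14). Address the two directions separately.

Neither direction holds.

Forward direction. This fails: take m = 4. Then 4 ≡ 4 (mod 7), but 4² = 16 ≡ 2 (mod 14), not 1.

Converse. This fails: take m = 1. Then 1² = 1 ≡ 1 (mod 14), yet 1 ≡ 1 (mod 7), not 4.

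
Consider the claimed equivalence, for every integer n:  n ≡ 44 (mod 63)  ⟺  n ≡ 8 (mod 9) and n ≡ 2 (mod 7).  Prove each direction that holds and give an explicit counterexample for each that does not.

(⟹) Suppose n ≡ 44 (mod 63); write n = 63j + 44. Since 9 ∣ 63, reducing mod 9 gives n ≡ 44 ≡ 8 (mod 9); since 7 ∣ 63, reducing mod 7 gives n ≡ 44 ≡ 2 (mod 7).

(⟸) Conversely, if n ≡ 8 (mod 9) and n ≡ 2 (mod 7), then by the Chinese remainder theorem n ≡ 44 (mod 63). This is exactly n ≡ 44 (mod 63).

Both directions hold.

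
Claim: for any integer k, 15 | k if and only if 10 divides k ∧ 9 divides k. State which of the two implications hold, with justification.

(⇐) Suppose 10 ∣ k and 9 ∣ k. Any common multiple of 10 and 9 is a multiple of their lcm; here gcd(10, 9) = 1, so lcm(10, 9) = 10·9 = 90, so 90 ∣ k. Since 15 ∣ 90, it follows that 15 ∣ k.

(⇒) This fails: take k = 15. Certainly 15 ∣ 15, but 10 ∤ 15.

Not equivalent: only (⇐) holds.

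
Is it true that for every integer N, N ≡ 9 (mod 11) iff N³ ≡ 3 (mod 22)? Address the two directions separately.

The forward direction fails; the converse holds.

Converse. The residues r modulo 22 with r³ ≡ 3 (mod 22) are exactly {9}, and each is ≡ 9 (mod 11).

Forward direction. This fails: take N = 20. Then 20 ≡ 9 (mod 11), but 20³ = 8000 ≡ 14 (mod 22), not 3.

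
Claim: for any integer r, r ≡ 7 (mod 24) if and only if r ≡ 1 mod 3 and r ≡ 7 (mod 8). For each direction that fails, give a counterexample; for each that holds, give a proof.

(⇐) If r ≡ 1 (mod 3) and r ≡ 7 (mod 8), then by the Chinese remainder theorem r ≡ 7 (mod 24). This is exactly r ≡ 7 (mod 24).

(⇒) Suppose r ≡ 7 (mod 24); write r = 24j + 7. Since 3 ∣ 24, reducing mod 3 gives r ≡ 7 ≡ 1 (mod 3); since 8 ∣ 24, reducing mod 8 gives r ≡ 7 (mod 8).

Both implications hold.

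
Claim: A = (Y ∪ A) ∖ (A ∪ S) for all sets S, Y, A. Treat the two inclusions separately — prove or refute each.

(⊆) This inclusion fails. Take S = ∅, Y = ∅, A = {1}; then 1 ∈ A but 1 ∉ (Y ∪ A) ∖ (A ∪ S).

(⊇) This inclusion fails. Take S = ∅, Y = {1}, A = ∅; then 1 ∈ (Y ∪ A) ∖ (A ∪ S) but 1 ∉ A.

Both inclusions fail.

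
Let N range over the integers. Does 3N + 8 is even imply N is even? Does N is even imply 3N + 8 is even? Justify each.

(→) Suppose 3N + 8 is even. Since 3 is odd, 3N and N have the same parity, so 3N + 8 ≡ N + 8 (mod 2). As 8 is even, 3N + 8 is even exactly when N is even. Thus N is even.

(←) Conversely, suppose N is even; write N = 2j. Then 3N + 8 = 3·(2j) + 8 = 2·3j + 8, which is even.

Equivalent; both directions hold.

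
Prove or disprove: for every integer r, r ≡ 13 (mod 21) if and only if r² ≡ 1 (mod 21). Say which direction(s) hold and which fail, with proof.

The forward direction holds; the converse fails.

(⟹) Suppose r ≡ 13 (mod 21). Write r = 21j + 13. Then (21j + 13)² = 441j² + 546j + 169 = 21(21j² + 26j + 8) + 1, so r² ≡ 1 (mod 21).

(⟸) This fails: take r = 1. Then 1² = 1 ≡ 1 (mod 21), yet 1 ≡ 1 (mod 21), not 13.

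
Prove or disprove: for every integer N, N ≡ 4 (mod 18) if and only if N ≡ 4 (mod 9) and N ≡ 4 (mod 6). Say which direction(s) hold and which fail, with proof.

Both directions hold; the statement is true.

[⇐] If N ≡ 4 (mod 9) and N ≡ 4 (mod 6), then by the Chinese remainder theorem N ≡ 4 (mod 18). This is exactly N ≡ 4 (mod 18).

[⇒] Suppose N ≡ 4 (mod 18); write N = 18j + 4. Since 9 ∣ 18, reducing mod 9 gives N ≡ 4 (mod 9); since 6 ∣ 18, reducing mod 6 gives N ≡ 4 (mod 6).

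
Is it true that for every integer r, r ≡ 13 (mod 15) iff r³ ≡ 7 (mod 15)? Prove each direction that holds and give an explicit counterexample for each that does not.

Equivalent; both directions hold.

(⇒) Suppose r ≡ 13 (mod 15). Write r = 15j + 13. Then (15j + 13)³ = 3375j³ + 8775j² + 7605j + 2197 = 15(225j³ + 585j² + 507j + 146) + 7, so r³ ≡ 7 (mod 15).

(⇐) Conversely, suppose r³ ≡ 7 (mod 15). The only residue r in {0, …, 14} with r³ ≡ 7 (mod 15) is r = 13, so r ≡ 13 (mod 15).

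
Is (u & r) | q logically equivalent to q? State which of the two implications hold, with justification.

(⇐) Assume the antecedent. If q is true, (u & r) | q reduces to true regardless of the other variables. If q is false, the antecedent cannot hold. Either way (u & r) | q holds.

(⇒) This fails. Under q = F, r = T, u = T, the left side is true but the right side is false.

(⇒) fails; (⇐) holds.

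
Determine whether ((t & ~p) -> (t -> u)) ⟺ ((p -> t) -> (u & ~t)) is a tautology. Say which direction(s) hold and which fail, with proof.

(→) This fails. Under t = F, u = F, p = F, the left side is true but the right side is false.

(←) Assume the antecedent. If t is true, the antecedent cannot hold. If t is false, (t & ~p) -> (t -> u) reduces to true regardless of the other variables. Either way (t & ~p) -> (t -> u) holds.

The forward direction fails; the converse holds.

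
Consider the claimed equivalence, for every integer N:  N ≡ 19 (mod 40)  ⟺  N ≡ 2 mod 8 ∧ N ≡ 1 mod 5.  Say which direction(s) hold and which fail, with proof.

(→) This fails: N = 19 gives 19 ≡ 19 (mod 40) but 19 ≡ 3 (mod 8), so the conjunction on the right does not hold.

(←) This fails: N = 26 satisfies both congruences on the right (26 ≡ 2 mod 8 and 26 ≡ 1 mod 5) yet 26 ≡ 26 (mod 40), not 19.

Neither implication holds.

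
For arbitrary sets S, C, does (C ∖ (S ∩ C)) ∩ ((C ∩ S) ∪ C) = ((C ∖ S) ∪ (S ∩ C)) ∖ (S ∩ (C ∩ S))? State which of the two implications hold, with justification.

(⊆) Let x ∈ (C ∖ (S ∩ C)) ∩ ((C ∩ S) ∪ C). Then x ∈ C and x ∉ S, from which x ∈ ((C ∖ S) ∪ (S ∩ C)) ∖ (S ∩ (C ∩ S)).

(⊇) Let x ∈ ((C ∖ S) ∪ (S ∩ C)) ∖ (S ∩ (C ∩ S)). Then x ∈ C and x ∉ S, from which x ∈ (C ∖ (S ∩ C)) ∩ ((C ∩ S) ∪ C).

Both inclusions hold.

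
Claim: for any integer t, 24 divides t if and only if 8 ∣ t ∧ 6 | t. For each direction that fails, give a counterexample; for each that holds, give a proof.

The biconditional holds.

Forward direction. If 24 ∣ t, write t = 24q. Since 24 = 3·8, t = 8·(3q), so 8 ∣ t; and since 24 = 4·6, t = 6·(4q), so 6 ∣ t.

Converse. Suppose 8 ∣ t and 6 ∣ t. Any common multiple of 8 and 6 is a multiple of their lcm; here lcm(8, 6) = 8·6/gcd(8, 6) = 48/2 = 24, so 24 ∣ t.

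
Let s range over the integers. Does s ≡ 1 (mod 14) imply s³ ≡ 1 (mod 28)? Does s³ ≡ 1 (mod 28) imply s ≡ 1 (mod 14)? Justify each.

Forward direction. This fails: take s = 15. Then 15 ≡ 1 (mod 14), but 15³ = 3375 ≡ 15 (mod 28), not 1.

Converse. This fails: take s = 9. Then 9³ = 729 ≡ 1 (mod 28), yet 9 ≡ 9 (mod 14), not 1.

Both directions fail.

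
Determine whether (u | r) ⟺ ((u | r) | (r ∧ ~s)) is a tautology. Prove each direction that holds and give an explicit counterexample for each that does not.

(⟹) Assume the antecedent. If u is true, (u | r) | (r ∧ ~s) reduces to true regardless of the other variables. If u is false, the antecedent forces (s = F, u = F, r = T) or (s = T, u = F, r = T), and (u | r) | (r ∧ ~s) holds there. Either way (u | r) | (r ∧ ~s) holds.

(⟸) Assume the antecedent. If u is true, u | r reduces to true regardless of the other variables. If u is false, the antecedent forces (s = F, u = F, r = T) or (s = T, u = F, r = T), and u | r holds there. Either way u | r holds.

The biconditional holds.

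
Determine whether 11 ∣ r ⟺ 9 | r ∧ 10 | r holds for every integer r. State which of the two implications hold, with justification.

Forward direction. This fails: take r = 11. Certainly 11 ∣ 11, but 9 ∤ 11.

Converse. This fails: take r = 90. Both 9 ∣ 90 and 10 ∣ 90, yet 90 is not a multiple of 11 (since 90 = 8·11 + 2), so 11 ∤ 90.

Neither implication holds.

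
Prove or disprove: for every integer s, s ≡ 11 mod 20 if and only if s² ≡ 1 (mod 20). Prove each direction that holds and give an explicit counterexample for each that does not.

(⇒) holds; (⇐) fails.

(⟸) This fails: take s = 1. Then 1² = 1 ≡ 1 (mod 20), yet 1 ≡ 1 (mod 20), not 11.

(⟹) Suppose s ≡ 11 mod 20. Write s = 20j + 11. Then (20j + 11)² = 400j² + 440j + 121 = 20(20j² + 22j + 6) + 1, so s² ≡ 1 (mod 20).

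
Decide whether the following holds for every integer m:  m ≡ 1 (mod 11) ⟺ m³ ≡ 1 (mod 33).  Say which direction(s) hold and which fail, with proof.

(⇐) The residues r modulo 33 with r³ ≡ 1 (mod 33) are exactly {1}, and each is ≡ 1 (mod 11).

(⇒) This fails: take m = 12. Then 12 ≡ 1 (mod 11), but 12³ = 1728 ≡ 12 (mod 33), not 1.

The forward direction fails; the converse holds.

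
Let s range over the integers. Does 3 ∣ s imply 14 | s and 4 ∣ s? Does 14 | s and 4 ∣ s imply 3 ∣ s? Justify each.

(⇒) This fails: take s = 3. Certainly 3 ∣ 3, but 14 ∤ 3.

(⇐) This fails: take s = 28. Both 14 ∣ 28 and 4 ∣ 28, yet 28 is not a multiple of 3 (since 28 = 9·3 + 1), so 3 ∤ 28.

Both directions fail.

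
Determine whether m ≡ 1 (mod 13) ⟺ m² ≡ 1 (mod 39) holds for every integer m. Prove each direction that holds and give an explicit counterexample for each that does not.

Both directions fail.

Forward direction. This fails: take m = 27. Then 27 ≡ 1 (mod 13), but 27² = 729 ≡ 27 (mod 39), not 1.

Converse. This fails: take m = 25. Then 25² = 625 ≡ 1 (mod 39), yet 25 ≡ 12 (mod 13), not 1.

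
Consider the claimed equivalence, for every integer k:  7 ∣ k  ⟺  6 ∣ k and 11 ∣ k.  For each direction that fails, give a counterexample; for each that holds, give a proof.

Neither implication holds.

(⟹) This fails: take k = 7. Certainly 7 ∣ 7, but 6 ∤ 7.

(⟸) This fails: take k = 66. Both 6 ∣ 66 and 11 ∣ 66, yet 66 is not a multiple of 7 (since 66 = 9·7 + 3), so 7 ∤ 66.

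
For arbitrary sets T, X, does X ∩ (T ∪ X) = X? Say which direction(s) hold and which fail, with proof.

Both inclusions hold.

(⟸) Let x ∈ X. Then either x ∈ X and x ∉ T; or x ∈ T ∩ X. In each case x ∈ X ∩ (T ∪ X), so X ⊆ X ∩ (T ∪ X).

(⟹) Let x ∈ X ∩ (T ∪ X). Then either x ∈ X and x ∉ T; or x ∈ T ∩ X. In each case x ∈ X, so X ∩ (T ∪ X) ⊆ X.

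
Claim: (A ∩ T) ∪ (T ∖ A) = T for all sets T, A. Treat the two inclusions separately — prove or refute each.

Both inclusions hold.

Reverse inclusion. Let x ∈ T. Then either x ∈ T and x ∉ A; or x ∈ T ∩ A. In each case x ∈ (A ∩ T) ∪ (T ∖ A), so T ⊆ (A ∩ T) ∪ (T ∖ A).

Forward inclusion. Let x ∈ (A ∩ T) ∪ (T ∖ A). Then either x ∈ T and x ∉ A; or x ∈ T ∩ A. In each case x ∈ T, so (A ∩ T) ∪ (T ∖ A) ⊆ T.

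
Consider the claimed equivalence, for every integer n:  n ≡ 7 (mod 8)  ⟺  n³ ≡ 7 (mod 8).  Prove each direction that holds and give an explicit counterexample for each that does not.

Forward direction. Suppose n ≡ 7 (mod 8). Write n = 8j + 7. Then (8j + 7)³ = 512j³ + 1344j² + 1176j + 343 = 8(64j³ + 168j² + 147j + 42) + 7, so n³ ≡ 7 (mod 8).

Converse. Suppose n³ ≡ 7 (mod 8). The only residue r in {0, …, 7} with r³ ≡ 7 (mod 8) is r = 7, so n ≡ 7 (mod 8).

Both directions hold.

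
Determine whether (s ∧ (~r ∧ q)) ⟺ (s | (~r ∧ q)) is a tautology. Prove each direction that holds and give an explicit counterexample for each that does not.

(⇒) Assume the antecedent. If s is true, s | (~r ∧ q) reduces to true regardless of the other variables. If s is false, the antecedent cannot hold. Either way s | (~r ∧ q) holds.

(⇐) This fails. Under s = T, q = F, r = F, the left side is false but the right side is true.

Only the forward direction holds.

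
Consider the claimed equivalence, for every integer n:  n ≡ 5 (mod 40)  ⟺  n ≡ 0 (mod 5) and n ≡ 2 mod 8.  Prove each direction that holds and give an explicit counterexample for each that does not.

[⇒] This fails: n = 5 gives 5 ≡ 5 (mod 40) but 5 ≡ 5 (mod 8), so the conjunction on the right does not hold.

[⇐] This fails: n = 10 satisfies both congruences on the right (10 ≡ 0 mod 5 and 10 ≡ 2 mod 8) yet 10 ≡ 10 (mod 40), not 5.

Neither direction holds.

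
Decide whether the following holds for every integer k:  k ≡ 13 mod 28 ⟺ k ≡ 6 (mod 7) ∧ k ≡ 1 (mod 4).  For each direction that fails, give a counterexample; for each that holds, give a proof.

Both directions hold; the statement is true.

Forward direction. Suppose k ≡ 13 (mod 28); write k = 28j + 13. Since 7 ∣ 28, reducing mod 7 gives k ≡ 13 ≡ 6 (mod 7); since 4 ∣ 28, reducing mod 4 gives k ≡ 13 ≡ 1 (mod 4).

Converse. If k ≡ 6 (mod 7) and k ≡ 1 (mod 4), then by the Chinese remainder theorem k ≡ 13 (mod 28). This is exactly k ≡ 13 (mod 28).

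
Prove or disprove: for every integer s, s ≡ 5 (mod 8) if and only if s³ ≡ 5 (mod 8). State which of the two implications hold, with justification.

(⇒) Suppose s ≡ 5 (mod 8). Write s = 8j + 5. Then (8j + 5)³ = 512j³ + 960j² + 600j + 125 = 8(64j³ + 120j² + 75j + 15) + 5, so s³ ≡ 5 (mod 8).

(⇐) For the converse, argue contrapositively. If s ≢ 5 (mod 8), then s is congruent to one of 0, 1, 2, 3, 4, 6, 7 modulo 8, and these give s³ ≡ 0, 1, 0, 3, 0, 0, 7 respectively — never 5.

Both directions hold; the statement is true.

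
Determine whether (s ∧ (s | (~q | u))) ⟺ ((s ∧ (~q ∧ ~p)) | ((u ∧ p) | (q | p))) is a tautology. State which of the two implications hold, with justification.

(⇒) Assume the antecedent. If s is true, the consequent reduces to true regardless of the other variables. If s is false, the antecedent cannot hold. Either way the consequent holds.

(⇐) This fails. Under p = T, u = F, s = F, q = F, the left side is false but the right side is true.

Only the forward direction holds.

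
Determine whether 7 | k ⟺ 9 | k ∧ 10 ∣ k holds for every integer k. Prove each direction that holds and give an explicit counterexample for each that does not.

Neither implication holds.

Forward direction. This fails: take k = 7. Certainly 7 ∣ 7, but 9 ∤ 7.

Converse. This fails: take k = 90. Both 9 ∣ 90 and 10 ∣ 90, yet 90 is not a multiple of 7 (since 90 = 12·7 + 6), so 7 ∤ 90.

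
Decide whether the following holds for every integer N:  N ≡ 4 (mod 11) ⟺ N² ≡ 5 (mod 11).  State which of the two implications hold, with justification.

Forward direction. Suppose N ≡ 4 (mod 11). Write N = 11j + 4. Then (11j + 4)² = 121j² + 88j + 16 = 11(11j² + 8j + 1) + 5, so N² ≡ 5 (mod 11).

Converse. This fails: take N = 7. Then 7² = 49 ≡ 5 (mod 11), yet 7 ≡ 7 (mod 11), not 4.

Only the forward direction holds.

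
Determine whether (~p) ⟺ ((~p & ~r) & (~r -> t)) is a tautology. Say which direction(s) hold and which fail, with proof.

Forward direction. This fails. Under p = F, t = F, r = F, the left side is true but the right side is false.

Converse. Assume the antecedent. If p is true, the antecedent cannot hold. If p is false, ~p reduces to true regardless of the other variables. Either way ~p holds.

Not equivalent: only (⇐) holds.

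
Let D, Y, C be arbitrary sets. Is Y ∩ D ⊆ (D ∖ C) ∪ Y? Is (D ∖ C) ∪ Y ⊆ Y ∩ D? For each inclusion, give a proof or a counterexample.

(⊆) holds; (⊇) fails.

(⟹) Let x ∈ Y ∩ D. Then either x ∈ D ∩ Y and x ∉ C; or x ∈ D ∩ Y ∩ C. In each case x ∈ (D ∖ C) ∪ Y, so Y ∩ D ⊆ (D ∖ C) ∪ Y.

(⟸) This inclusion fails. Take D = {1}, Y = ∅, C = ∅; then 1 ∈ (D ∖ C) ∪ Y but 1 ∉ Y ∩ D.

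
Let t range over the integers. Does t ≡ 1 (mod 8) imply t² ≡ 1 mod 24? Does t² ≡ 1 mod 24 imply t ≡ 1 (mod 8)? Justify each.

(⟹) This fails: take t = 9. Then 9 ≡ 1 (mod 8), but 9² = 81 ≡ 9 (mod 24), not 1.

(⟸) This fails: take t = 5. Then 5² = 25 ≡ 1 (mod 24), yet 5 ≡ 5 (mod 8), not 1.

Neither direction holds.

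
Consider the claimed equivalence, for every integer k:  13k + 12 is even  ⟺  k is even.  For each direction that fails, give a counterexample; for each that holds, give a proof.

Equivalent; both directions hold.

[⇐] Suppose k is even; write k = 2j. Then 13k + 12 = 13·(2j) + 12 = 2·13j + 12, which is even.

[⇒] Suppose 13k + 12 is even. Since 13 is odd, 13k and k have the same parity, so 13k + 12 ≡ k + 12 (mod 2). As 12 is even, 13k + 12 is even exactly when k is even. Thus k is even.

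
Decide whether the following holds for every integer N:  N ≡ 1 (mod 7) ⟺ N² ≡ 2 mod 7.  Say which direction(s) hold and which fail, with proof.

Forward direction. This fails: take N = 1. Then 1 ≡ 1 (mod 7), but 1² = 1 ≡ 1 (mod 7), not 2.

Converse. This fails: take N = 3. Then 3² = 9 ≡ 2 (mod 7), yet 3 ≡ 3 (mod 7), not 1.

Neither implication holds.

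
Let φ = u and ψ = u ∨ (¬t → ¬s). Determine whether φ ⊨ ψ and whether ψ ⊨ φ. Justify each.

[⇐] This fails. Under s = F, t = F, u = F, the left side is false but the right side is true.

[⇒] Assume the antecedent. If s is true, the antecedent forces (s = T, t = F, u = T) or (s = T, t = T, u = T), and u ∨ (¬t → ¬s) holds there. If s is false, u ∨ (¬t → ¬s) reduces to true regardless of the other variables. Either way u ∨ (¬t → ¬s) holds.

Only the forward direction holds.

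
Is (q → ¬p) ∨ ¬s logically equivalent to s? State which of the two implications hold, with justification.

(⟹) This fails. Under s = F, p = F, q = F, the left side is true but the right side is false.

(⟸) This fails. Under s = T, p = T, q = T, the left side is false but the right side is true.

(⇒) fails and (⇐) fails.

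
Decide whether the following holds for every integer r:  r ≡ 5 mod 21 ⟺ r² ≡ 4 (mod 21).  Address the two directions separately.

(⇒) Suppose r ≡ 5 mod 21. Write r = 21j + 5. Then (21j + 5)² = 441j² + 210j + 25 = 21(21j² + 10j + 1) + 4, so r² ≡ 4 (mod 21).

(⇐) This fails: take r = 2. Then 2² = 4 ≡ 4 (mod 21), yet 2 ≡ 2 (mod 21), not 5.

Not equivalent: only (⇒) holds.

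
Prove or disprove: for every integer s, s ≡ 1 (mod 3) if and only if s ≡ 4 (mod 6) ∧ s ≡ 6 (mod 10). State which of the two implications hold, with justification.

(⇒) This fails: s = 1 gives 1 ≡ 1 (mod 3) but 1 ≡ 1 (mod 6), so the conjunction on the right does not hold.

(⇐) Conversely, if s ≡ 4 (mod 6) and s ≡ 6 (mod 10), then by the Chinese remainder theorem s ≡ 16 (mod 30). Since 16 ≡ 1 (mod 3) and 3 ∣ 30, we get s ≡ 1 (mod 3).

Only the reverse direction holds.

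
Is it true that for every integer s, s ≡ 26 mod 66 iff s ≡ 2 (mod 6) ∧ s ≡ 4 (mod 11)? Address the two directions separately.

Forward direction. Suppose s ≡ 26 (mod 66); write s = 66j + 26. Since 6 ∣ 66, reducing mod 6 gives s ≡ 26 ≡ 2 (mod 6); since 11 ∣ 66, reducing mod 11 gives s ≡ 26 ≡ 4 (mod 11).

Converse. If s ≡ 2 (mod 6) and s ≡ 4 (mod 11), then by the Chinese remainder theorem s ≡ 26 (mod 66). This is exactly s ≡ 26 (mod 66).

Both implications hold.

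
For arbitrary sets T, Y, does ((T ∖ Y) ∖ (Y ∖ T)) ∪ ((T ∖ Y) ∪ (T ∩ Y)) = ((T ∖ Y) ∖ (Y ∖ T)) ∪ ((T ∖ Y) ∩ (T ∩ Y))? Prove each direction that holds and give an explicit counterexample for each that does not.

(⊇) Let x ∈ ((T ∖ Y) ∖ (Y ∖ T)) ∪ ((T ∖ Y) ∩ (T ∩ Y)). Then x ∈ T and x ∉ Y, from which x ∈ ((T ∖ Y) ∖ (Y ∖ T)) ∪ ((T ∖ Y) ∪ (T ∩ Y)).

(⊆) This inclusion fails. Take T = {1}, Y = {1}; then 1 ∈ ((T ∖ Y) ∖ (Y ∖ T)) ∪ ((T ∖ Y) ∪ (T ∩ Y)) but 1 ∉ ((T ∖ Y) ∖ (Y ∖ T)) ∪ ((T ∖ Y) ∩ (T ∩ Y)).

(⊆) fails; (⊇) holds.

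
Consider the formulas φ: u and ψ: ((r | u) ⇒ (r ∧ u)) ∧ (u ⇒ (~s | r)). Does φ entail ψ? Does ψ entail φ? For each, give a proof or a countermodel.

Both directions fail.

(⇒) This fails. Under s = F, u = T, r = F, the left side is true but the right side is false.

(⇐) This fails. Under s = F, u = F, r = F, the left side is false but the right side is true.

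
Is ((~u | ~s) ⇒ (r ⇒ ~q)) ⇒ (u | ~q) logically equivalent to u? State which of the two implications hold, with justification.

Only the converse holds.

(⇒) This fails. Under s = F, q = F, r = F, u = F, the left side is true but the right side is false.

(⇐) Assume the antecedent. If u is true, the consequent reduces to true regardless of the other variables. If u is false, the antecedent cannot hold. Either way the consequent holds.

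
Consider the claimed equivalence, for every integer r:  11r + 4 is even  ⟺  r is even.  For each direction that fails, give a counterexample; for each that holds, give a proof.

Converse. Suppose r is even; write r = 2j. Then 11r + 4 = 11·(2j) + 4 = 2·11j + 4, which is even.

Forward direction. Suppose 11r + 4 is even. Since 11 is odd, 11r and r have the same parity, so 11r + 4 ≡ r + 4 (mod 2). As 4 is even, 11r + 4 is even exactly when r is even. Thus r is even.

Both directions hold; the statement is true.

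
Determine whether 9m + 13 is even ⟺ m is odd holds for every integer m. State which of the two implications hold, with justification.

Equivalent; both directions hold.

(⟸) Suppose m is odd; write m = 2j + 1. Then 9m + 13 = 9·(2j + 1) + 13 = 2·9j + 22, which is even.

(⟹) Suppose 9m + 13 is even. Since 9 is odd, 9m and m have the same parity, so 9m + 13 ≡ m + 13 (mod 2). As 13 is odd, 9m + 13 is even exactly when m is odd. Thus m is odd.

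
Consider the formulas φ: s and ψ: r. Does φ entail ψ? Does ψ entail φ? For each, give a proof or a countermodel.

Neither implication holds.

Forward direction. This fails. Under s = T, r = F, the left side is true but the right side is false.

Converse. This fails. Under s = F, r = T, the left side is false but the right side is true.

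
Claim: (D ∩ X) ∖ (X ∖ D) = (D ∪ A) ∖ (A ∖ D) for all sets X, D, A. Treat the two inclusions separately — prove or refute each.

(⟹) Let x ∈ (D ∩ X) ∖ (X ∖ D). Then either x ∈ X ∩ D and x ∉ A; or x ∈ X ∩ D ∩ A. In each case x ∈ (D ∪ A) ∖ (A ∖ D), so (D ∩ X) ∖ (X ∖ D) ⊆ (D ∪ A) ∖ (A ∖ D).

(⟸) This inclusion fails. Take X = ∅, D = {1}, A = ∅; then 1 ∈ (D ∪ A) ∖ (A ∖ D) but 1 ∉ (D ∩ X) ∖ (X ∖ D).

(⊆) holds; (⊇) fails.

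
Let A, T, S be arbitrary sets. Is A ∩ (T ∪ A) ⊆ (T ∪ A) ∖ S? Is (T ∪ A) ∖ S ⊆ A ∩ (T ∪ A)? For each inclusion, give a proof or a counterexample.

(⊆) This inclusion fails. Take A = {1}, T = ∅, S = {1}; then 1 ∈ A ∩ (T ∪ A) but 1 ∉ (T ∪ A) ∖ S.

(⊇) This inclusion fails. Take A = ∅, T = {1}, S = ∅; then 1 ∈ (T ∪ A) ∖ S but 1 ∉ A ∩ (T ∪ A).

(⊆) fails and (⊇) fails.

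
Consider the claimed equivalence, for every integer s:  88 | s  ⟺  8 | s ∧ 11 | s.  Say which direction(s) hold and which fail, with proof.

(⟹) If 88 ∣ s, write s = 88q. Since 88 = 11·8, s = 8·(11q), so 8 ∣ s; and since 88 = 8·11, s = 11·(8q), so 11 ∣ s.

(⟸) Suppose 8 ∣ s and 11 ∣ s. Any common multiple of 8 and 11 is a multiple of their lcm; here gcd(8, 11) = 1, so lcm(8, 11) = 8·11 = 88, so 88 ∣ s.

Equivalent; both directions hold.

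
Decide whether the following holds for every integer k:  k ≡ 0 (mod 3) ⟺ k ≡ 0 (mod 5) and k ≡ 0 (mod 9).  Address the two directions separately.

The forward direction fails; the converse holds.

[⇐] If k ≡ 0 (mod 5) and k ≡ 0 (mod 9), then by the Chinese remainder theorem k ≡ 0 (mod 45). Since 0 ≡ 0 (mod 3) and 3 ∣ 45, we get k ≡ 0 (mod 3).

[⇒] This fails: k = 33 gives 33 ≡ 0 (mod 3) but 33 ≡ 3 (mod 5), so the conjunction on the right does not hold.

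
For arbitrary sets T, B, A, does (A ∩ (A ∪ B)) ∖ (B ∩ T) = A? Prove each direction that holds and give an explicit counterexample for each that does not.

(⊆) holds; (⊇) fails.

(⟹) Let x ∈ (A ∩ (A ∪ B)) ∖ (B ∩ T). Then either x ∈ A and x ∉ T, B; or x ∈ T ∩ A and x ∉ B; or x ∈ B ∩ A and x ∉ T. In each case x ∈ A, so (A ∩ (A ∪ B)) ∖ (B ∩ T) ⊆ A.

(⟸) This inclusion fails. Take T = {1}, B = {1}, A = {1}; then 1 ∈ A but 1 ∉ (A ∩ (A ∪ B)) ∖ (B ∩ T).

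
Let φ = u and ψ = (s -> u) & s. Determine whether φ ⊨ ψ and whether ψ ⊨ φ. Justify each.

Only the converse holds.

(⇒) This fails. Under u = T, s = F, the left side is true but the right side is false.

(⇐) Assume the antecedent. If u is true, u reduces to true regardless of the other variables. If u is false, the antecedent cannot hold. Either way u holds.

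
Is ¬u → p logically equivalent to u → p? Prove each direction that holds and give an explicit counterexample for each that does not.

Both directions fail.

Forward direction. This fails. Under u = T, p = F, the left side is true but the right side is false.

Converse. This fails. Under u = F, p = F, the left side is false but the right side is true.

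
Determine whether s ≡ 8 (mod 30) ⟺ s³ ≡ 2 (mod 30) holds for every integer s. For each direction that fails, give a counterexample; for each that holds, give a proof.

[⇒] Suppose s ≡ 8 (mod 30). Write s = 30j + 8. Then (30j + 8)³ = 27000j³ + 21600j² + 5760j + 512 = 30(900j³ + 720j² + 192j + 17) + 2, so s³ ≡ 2 (mod 30).

[⇐] Conversely, suppose s³ ≡ 2 (mod 30). The only residue r in {0, …, 29} with r³ ≡ 2 (mod 30) is r = 8, so s ≡ 8 (mod 30).

Both directions hold.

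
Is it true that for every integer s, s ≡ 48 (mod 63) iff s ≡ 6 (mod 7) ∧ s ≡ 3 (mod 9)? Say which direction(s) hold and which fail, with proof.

Both directions hold.

[⇒] Suppose s ≡ 48 (mod 63); write s = 63j + 48. Since 7 ∣ 63, reducing mod 7 gives s ≡ 48 ≡ 6 (mod 7); since 9 ∣ 63, reducing mod 9 gives s ≡ 48 ≡ 3 (mod 9).

[⇐] Conversely, if s ≡ 6 (mod 7) and s ≡ 3 (mod 9), then by the Chinese remainder theorem s ≡ 48 (mod 63). This is exactly s ≡ 48 (mod 63).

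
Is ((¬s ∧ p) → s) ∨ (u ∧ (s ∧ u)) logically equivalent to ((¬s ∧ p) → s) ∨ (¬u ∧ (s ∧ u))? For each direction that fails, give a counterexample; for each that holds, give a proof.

(⇐) Assume the antecedent. If s is true, ((¬s ∧ p) → s) ∨ (u ∧ (s ∧ u)) reduces to true regardless of the other variables. If s is false, the antecedent forces (s = F, p = F, u = F) or (s = F, p = F, u = T), and ((¬s ∧ p) → s) ∨ (u ∧ (s ∧ u)) holds there. Either way ((¬s ∧ p) → s) ∨ (u ∧ (s ∧ u)) holds.

(⇒) Assume the antecedent. If s is true, the consequent reduces to true regardless of the other variables. If s is false, the antecedent forces (s = F, p = F, u = F) or (s = F, p = F, u = T), and the consequent holds there. Either way the consequent holds.

Both directions hold; the statement is true.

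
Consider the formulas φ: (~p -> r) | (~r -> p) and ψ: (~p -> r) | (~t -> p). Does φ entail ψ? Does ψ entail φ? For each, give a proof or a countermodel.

(⟹) Assume the antecedent. If p is true, (~p -> r) | (~t -> p) reduces to true regardless of the other variables. If p is false, the antecedent forces (t = F, p = F, r = T) or (t = T, p = F, r = T), and (~p -> r) | (~t -> p) holds there. Either way (~p -> r) | (~t -> p) holds.

(⟸) This fails. Under t = T, p = F, r = F, the left side is false but the right side is true.

Only the forward direction holds.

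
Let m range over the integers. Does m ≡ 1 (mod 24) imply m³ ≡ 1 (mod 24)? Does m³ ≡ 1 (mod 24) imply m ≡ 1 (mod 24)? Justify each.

The biconditional holds.

[⇐] Suppose m³ ≡ 1 (mod 24). The only residue r in {0, …, 23} with r³ ≡ 1 (mod 24) is r = 1, so m ≡ 1 (mod 24).

[⇒] Suppose m ≡ 1 (mod 24). Write m = 24j + 1. Then (24j + 1)³ = 13824j³ + 1728j² + 72j + 1 = 24(576j³ + 72j² + 3j) + 1, so m³ ≡ 1 (mod 24).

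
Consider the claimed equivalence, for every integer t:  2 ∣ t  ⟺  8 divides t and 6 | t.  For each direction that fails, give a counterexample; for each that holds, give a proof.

Not equivalent: only (⇐) holds.

Converse. Suppose 8 ∣ t and 6 ∣ t. Any common multiple of 8 and 6 is a multiple of their lcm; here lcm(8, 6) = 8·6/gcd(8, 6) = 48/2 = 24, so 24 ∣ t. Since 2 ∣ 24, it follows that 2 ∣ t.

Forward direction. This fails: take t = 2. Certainly 2 ∣ 2, but 8 ∤ 2.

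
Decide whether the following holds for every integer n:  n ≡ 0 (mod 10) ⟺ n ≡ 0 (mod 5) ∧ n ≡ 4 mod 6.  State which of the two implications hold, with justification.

Not equivalent: only (⇐) holds.

(⟹) This fails: n = 0 gives 0 ≡ 0 (mod 10) but 0 ≡ 0 (mod 6), so the conjunction on the right does not hold.

(⟸) Conversely, if n ≡ 0 (mod 5) and n ≡ 4 (mod 6), then by the Chinese remainder theorem n ≡ 10 (mod 30). Since 10 ≡ 0 (mod 10) and 10 ∣ 30, we get n ≡ 0 (mod 10).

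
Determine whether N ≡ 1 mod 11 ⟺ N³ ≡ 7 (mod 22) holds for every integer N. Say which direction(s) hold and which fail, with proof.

Forward direction. This fails: take N = 1. Then 1 ≡ 1 (mod 11), but 1³ = 1 ≡ 1 (mod 22), not 7.

Converse. This fails: take N = 17. Then 17³ = 4913 ≡ 7 (mod 22), yet 17 ≡ 6 (mod 11), not 1.

Both directions fail.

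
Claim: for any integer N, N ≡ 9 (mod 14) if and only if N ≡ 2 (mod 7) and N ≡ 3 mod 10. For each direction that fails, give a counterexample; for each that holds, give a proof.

The forward direction fails; the converse holds.

(⇒) This fails: N = 65 gives 65 ≡ 9 (mod 14) but 65 ≡ 5 (mod 10), so the conjunction on the right does not hold.

(⇐) Conversely, if N ≡ 2 (mod 7) and N ≡ 3 (mod 10), then by the Chinese remainder theorem N ≡ 23 (mod 70). Since 23 ≡ 9 (mod 14) and 14 ∣ 70, we get N ≡ 9 (mod 14).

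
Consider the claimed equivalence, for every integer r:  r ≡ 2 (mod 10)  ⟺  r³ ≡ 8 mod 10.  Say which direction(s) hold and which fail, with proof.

[⇒] Suppose r ≡ 2 (mod 10). Write r = 10j + 2. Then (10j + 2)³ = 1000j³ + 600j² + 120j + 8 = 10(100j³ + 60j² + 12j) + 8, so r³ ≡ 8 (mod 10).

[⇐] Conversely, suppose r³ ≡ 8 (mod 10). The only residue r in {0, …, 9} with r³ ≡ 8 (mod 10) is r = 2, so r ≡ 2 (mod 10).

Both directions hold; the statement is true.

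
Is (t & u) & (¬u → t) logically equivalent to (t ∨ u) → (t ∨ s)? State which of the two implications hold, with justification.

(⇒) Assume the antecedent. If u is true, the antecedent forces (u = T, t = T, s = F) or (u = T, t = T, s = T), and (t ∨ u) → (t ∨ s) holds there. If u is false, the antecedent cannot hold. Either way (t ∨ u) → (t ∨ s) holds.

(⇐) This fails. Under u = F, t = F, s = F, the left side is false but the right side is true.

(⇒) holds; (⇐) fails.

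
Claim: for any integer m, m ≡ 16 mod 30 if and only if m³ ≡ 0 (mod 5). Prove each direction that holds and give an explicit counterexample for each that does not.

Both directions fail.

Forward direction. This fails: take m = 16. Then 16 ≡ 16 (mod 30), but 16³ = 4096 ≡ 1 (mod 5), not 0.

Converse. This fails: take m = 0. Then 0³ = 0 ≡ 0 (mod 5), yet 0 ≡ 0 (mod 30), not 16.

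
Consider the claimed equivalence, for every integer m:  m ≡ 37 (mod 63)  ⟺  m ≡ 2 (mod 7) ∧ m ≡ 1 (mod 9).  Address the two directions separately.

(⟹) Suppose m ≡ 37 (mod 63); write m = 63j + 37. Since 7 ∣ 63, reducing mod 7 gives m ≡ 37 ≡ 2 (mod 7); since 9 ∣ 63, reducing mod 9 gives m ≡ 37 ≡ 1 (mod 9).

(⟸) Conversely, if m ≡ 2 (mod 7) and m ≡ 1 (mod 9), then by the Chinese remainder theorem m ≡ 37 (mod 63). This is exactly m ≡ 37 (mod 63).

Equivalent; both directions hold.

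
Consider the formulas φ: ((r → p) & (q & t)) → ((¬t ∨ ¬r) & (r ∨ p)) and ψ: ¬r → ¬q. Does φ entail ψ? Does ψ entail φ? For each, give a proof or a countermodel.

Neither direction holds.

(⟹) This fails. Under p = F, r = F, q = T, t = F, the left side is true but the right side is false.

(⟸) This fails. Under p = T, r = T, q = T, t = T, the left side is false but the right side is true.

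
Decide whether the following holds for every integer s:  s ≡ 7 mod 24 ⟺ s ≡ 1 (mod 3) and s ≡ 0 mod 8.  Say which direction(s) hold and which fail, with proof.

(⇒) fails and (⇐) fails.

(⟹) This fails: s = 7 gives 7 ≡ 7 (mod 24) but 7 ≡ 7 (mod 8), so the conjunction on the right does not hold.

(⟸) This fails: s = 16 satisfies both congruences on the right (16 ≡ 1 mod 3 and 16 ≡ 0 mod 8) yet 16 ≡ 16 (mod 24), not 7.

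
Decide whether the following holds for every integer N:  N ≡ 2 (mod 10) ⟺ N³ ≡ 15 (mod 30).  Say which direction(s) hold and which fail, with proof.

(⟹) This fails: take N = 2. Then 2 ≡ 2 (mod 10), but 2³ = 8 ≡ 8 (mod 30), not 15.

(⟸) This fails: take N = 15. Then 15³ = 3375 ≡ 15 (mod 30), yet 15 ≡ 5 (mod 10), not 2.

Both directions fail.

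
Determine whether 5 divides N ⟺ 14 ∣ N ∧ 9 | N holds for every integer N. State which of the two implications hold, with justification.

(⟹) This fails: take N = 5. Certainly 5 ∣ 5, but 14 ∤ 5.

(⟸) This fails: take N = 126. Both 14 ∣ 126 and 9 ∣ 126, yet 126 is not a multiple of 5 (since 126 = 25·5 + 1), so 5 ∤ 126.

(⇒) fails and (⇐) fails.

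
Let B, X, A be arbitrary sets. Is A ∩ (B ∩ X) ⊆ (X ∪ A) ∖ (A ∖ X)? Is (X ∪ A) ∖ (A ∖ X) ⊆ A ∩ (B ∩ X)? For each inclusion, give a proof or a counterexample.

The sets are not equal: only the forward inclusion holds.

(⊆) Let x ∈ A ∩ (B ∩ X). Then x ∈ B ∩ X ∩ A, from which x ∈ (X ∪ A) ∖ (A ∖ X).

(⊇) This inclusion fails. Take B = ∅, X = {1}, A = ∅; then 1 ∈ (X ∪ A) ∖ (A ∖ X) but 1 ∉ A ∩ (B ∩ X).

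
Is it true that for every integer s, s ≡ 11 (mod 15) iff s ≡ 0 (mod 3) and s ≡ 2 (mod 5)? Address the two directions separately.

(⇒) fails and (⇐) fails.

(→) This fails: s = 11 gives 11 ≡ 11 (mod 15) but 11 ≡ 2 (mod 3), so the conjunction on the right does not hold.

(←) This fails: s = 12 satisfies both congruences on the right (12 ≡ 0 mod 3 and 12 ≡ 2 mod 5) yet 12 ≡ 12 (mod 15), not 11.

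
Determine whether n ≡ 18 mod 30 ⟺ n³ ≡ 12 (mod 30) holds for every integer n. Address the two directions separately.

Both implications hold.

Forward direction. Suppose n ≡ 18 mod 30. Write n = 30j + 18. Then (30j + 18)³ = 27000j³ + 48600j² + 29160j + 5832 = 30(900j³ + 1620j² + 972j + 194) + 12, so n³ ≡ 12 (mod 30).

Converse. Suppose n³ ≡ 12 (mod 30). The only residue r in {0, …, 29} with r³ ≡ 12 (mod 30) is r = 18, so n ≡ 18 (mod 30).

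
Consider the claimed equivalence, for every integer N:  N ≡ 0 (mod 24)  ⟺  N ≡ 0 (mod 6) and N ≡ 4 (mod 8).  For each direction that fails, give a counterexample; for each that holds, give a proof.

Neither direction holds.

[⇒] This fails: N = 0 gives 0 ≡ 0 (mod 24) but 0 ≡ 0 (mod 8), so the conjunction on the right does not hold.

[⇐] This fails: N = 12 satisfies both congruences on the right (12 ≡ 0 mod 6 and 12 ≡ 4 mod 8) yet 12 ≡ 12 (mod 24), not 0.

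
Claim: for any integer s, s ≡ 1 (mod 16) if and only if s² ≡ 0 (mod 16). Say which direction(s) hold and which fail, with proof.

Neither direction holds.

Forward direction. This fails: take s = 1. Then 1 ≡ 1 (mod 16), but 1² = 1 ≡ 1 (mod 16), not 0.

Converse. This fails: take s = 0. Then 0² = 0 ≡ 0 (mod 16), yet 0 ≡ 0 (mod 16), not 1.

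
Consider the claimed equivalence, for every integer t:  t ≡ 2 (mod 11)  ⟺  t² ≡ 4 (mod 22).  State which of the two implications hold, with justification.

Neither direction holds.

Forward direction. This fails: take t = 13. Then 13 ≡ 2 (mod 11), but 13² = 169 ≡ 15 (mod 22), not 4.

Converse. This fails: take t = 20. Then 20² = 400 ≡ 4 (mod 22), yet 20 ≡ 9 (mod 11), not 2.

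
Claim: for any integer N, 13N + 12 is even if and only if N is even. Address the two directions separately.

Forward direction. Suppose 13N + 12 is even. Since 13 is odd, 13N and N have the same parity, so 13N + 12 ≡ N + 12 (mod 2). As 12 is even, 13N + 12 is even exactly when N is even. Thus N is even.

Converse. Suppose N is even; write N = 2j. Then 13N + 12 = 13·(2j) + 12 = 2·13j + 12, which is even.

Both directions hold.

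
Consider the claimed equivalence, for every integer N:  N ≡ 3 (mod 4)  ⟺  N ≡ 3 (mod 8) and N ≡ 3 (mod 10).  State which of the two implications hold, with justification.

(⟹) This fails: N = 35 gives 35 ≡ 3 (mod 4) but 35 ≡ 5 (mod 10), so the conjunction on the right does not hold.

(⟸) Conversely, if N ≡ 3 (mod 8) and N ≡ 3 (mod 10), then by the Chinese remainder theorem N ≡ 3 (mod 40). Since 3 ≡ 3 (mod 4) and 4 ∣ 40, we get N ≡ 3 (mod 4).

Not equivalent: only (⇐) holds.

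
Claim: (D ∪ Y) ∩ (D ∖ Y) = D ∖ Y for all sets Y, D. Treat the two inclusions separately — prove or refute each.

(⊇) Let x ∈ D ∖ Y. Then x ∈ D and x ∉ Y, from which x ∈ (D ∪ Y) ∩ (D ∖ Y).

(⊆) Let x ∈ (D ∪ Y) ∩ (D ∖ Y). Then x ∈ D and x ∉ Y, from which x ∈ D ∖ Y.

The two sets are equal.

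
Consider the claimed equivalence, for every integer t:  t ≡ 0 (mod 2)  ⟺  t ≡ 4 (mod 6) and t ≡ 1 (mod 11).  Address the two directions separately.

(⇒) fails; (⇐) holds.

(⟹) This fails: t = 0 gives 0 ≡ 0 (mod 2) but 0 ≡ 0 (mod 6), so the conjunction on the right does not hold.

(⟸) Conversely, if t ≡ 4 (mod 6) and t ≡ 1 (mod 11), then by the Chinese remainder theorem t ≡ 34 (mod 66). Since 34 ≡ 0 (mod 2) and 2 ∣ 66, we get t ≡ 0 (mod 2).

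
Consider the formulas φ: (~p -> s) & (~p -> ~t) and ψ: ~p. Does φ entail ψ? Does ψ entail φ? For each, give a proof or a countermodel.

(→) This fails. Under s = F, p = T, t = F, the left side is true but the right side is false.

(←) This fails. Under s = F, p = F, t = F, the left side is false but the right side is true.

(⇒) fails and (⇐) fails.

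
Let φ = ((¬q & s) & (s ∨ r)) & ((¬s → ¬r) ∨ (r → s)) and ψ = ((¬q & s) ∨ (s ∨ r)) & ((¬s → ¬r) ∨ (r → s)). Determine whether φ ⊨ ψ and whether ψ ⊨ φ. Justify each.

[⇐] This fails. Under q = T, r = F, s = T, the left side is false but the right side is true.

[⇒] Assume the antecedent. If q is true, the antecedent cannot hold. If q is false, the antecedent forces (q = F, r = F, s = T) or (q = F, r = T, s = T), and the consequent holds there. Either way the consequent holds.

Not equivalent: only (⇒) holds.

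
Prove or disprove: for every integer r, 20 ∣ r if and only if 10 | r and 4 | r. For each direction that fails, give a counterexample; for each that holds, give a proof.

[⇒] If 20 ∣ r, write r = 20q. Since 20 = 2·10, r = 10·(2q), so 10 ∣ r; and since 20 = 5·4, r = 4·(5q), so 4 ∣ r.

[⇐] Suppose 10 ∣ r and 4 ∣ r. Any common multiple of 10 and 4 is a multiple of their lcm; here lcm(10, 4) = 10·4/gcd(10, 4) = 40/2 = 20, so 20 ∣ r.

Both directions hold; the statement is true.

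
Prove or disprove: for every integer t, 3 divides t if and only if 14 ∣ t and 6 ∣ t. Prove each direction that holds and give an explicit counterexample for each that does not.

(→) This fails: take t = 3. Certainly 3 ∣ 3, but 14 ∤ 3.

(←) Suppose 14 ∣ t and 6 ∣ t. Any common multiple of 14 and 6 is a multiple of their lcm; here lcm(14, 6) = 14·6/gcd(14, 6) = 84/2 = 42, so 42 ∣ t. Since 3 ∣ 42, it follows that 3 ∣ t.

The forward direction fails; the converse holds.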